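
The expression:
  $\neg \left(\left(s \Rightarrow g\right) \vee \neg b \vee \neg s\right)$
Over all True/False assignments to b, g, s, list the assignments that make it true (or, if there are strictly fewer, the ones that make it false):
is true only for:
  b=True, g=False, s=True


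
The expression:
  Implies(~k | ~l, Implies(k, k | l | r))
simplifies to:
True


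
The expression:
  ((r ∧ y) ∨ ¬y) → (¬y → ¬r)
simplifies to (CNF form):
y ∨ ¬r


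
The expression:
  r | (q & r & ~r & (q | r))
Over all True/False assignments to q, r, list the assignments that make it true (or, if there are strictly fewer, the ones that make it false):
is true only for:
  q=False, r=True;
  q=True, r=True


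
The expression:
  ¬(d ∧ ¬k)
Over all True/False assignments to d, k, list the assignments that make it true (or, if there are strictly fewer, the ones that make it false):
is false only for:
  d=True, k=False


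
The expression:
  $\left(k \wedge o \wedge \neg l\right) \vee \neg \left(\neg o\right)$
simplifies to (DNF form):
$o$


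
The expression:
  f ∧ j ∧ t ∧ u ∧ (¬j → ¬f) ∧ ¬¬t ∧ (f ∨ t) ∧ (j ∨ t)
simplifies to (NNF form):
f ∧ j ∧ t ∧ u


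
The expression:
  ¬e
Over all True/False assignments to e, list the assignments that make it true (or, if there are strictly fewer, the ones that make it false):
is true only for:
  e=False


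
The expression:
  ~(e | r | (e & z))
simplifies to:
~e & ~r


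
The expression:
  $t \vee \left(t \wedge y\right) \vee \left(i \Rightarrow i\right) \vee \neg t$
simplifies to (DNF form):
$\text{True}$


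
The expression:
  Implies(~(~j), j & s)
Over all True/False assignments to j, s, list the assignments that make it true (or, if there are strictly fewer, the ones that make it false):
is false only for:
  j=True, s=False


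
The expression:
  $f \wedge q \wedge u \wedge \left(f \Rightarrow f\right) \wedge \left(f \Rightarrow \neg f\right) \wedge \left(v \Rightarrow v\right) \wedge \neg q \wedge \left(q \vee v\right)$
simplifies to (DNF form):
$\text{False}$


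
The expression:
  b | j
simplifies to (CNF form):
b | j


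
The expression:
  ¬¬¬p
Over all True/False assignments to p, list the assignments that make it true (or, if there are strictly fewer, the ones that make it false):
is true only for:
  p=False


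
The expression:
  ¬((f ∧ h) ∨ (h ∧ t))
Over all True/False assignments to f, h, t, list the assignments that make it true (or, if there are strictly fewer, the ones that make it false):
is false only for:
  f=False, h=True, t=True;
  f=True, h=True, t=False;
  f=True, h=True, t=True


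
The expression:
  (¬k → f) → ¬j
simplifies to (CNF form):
(¬f ∨ ¬j) ∧ (¬j ∨ ¬k)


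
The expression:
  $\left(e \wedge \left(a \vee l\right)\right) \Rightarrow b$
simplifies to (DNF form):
$b \vee \left(\neg a \wedge \neg l\right) \vee \neg e$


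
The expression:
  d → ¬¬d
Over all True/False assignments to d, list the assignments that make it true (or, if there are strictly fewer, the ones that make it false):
is always true.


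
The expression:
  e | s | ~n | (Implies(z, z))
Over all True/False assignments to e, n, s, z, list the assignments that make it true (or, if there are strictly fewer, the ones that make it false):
is always true.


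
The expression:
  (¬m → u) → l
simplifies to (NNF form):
l ∨ (¬m ∧ ¬u)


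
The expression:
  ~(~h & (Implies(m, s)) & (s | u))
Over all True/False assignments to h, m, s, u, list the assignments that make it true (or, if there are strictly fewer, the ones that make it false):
is false only for:
  h=False, m=False, s=False, u=True;
  h=False, m=False, s=True, u=False;
  h=False, m=False, s=True, u=True;
  h=False, m=True, s=True, u=False;
  h=False, m=True, s=True, u=True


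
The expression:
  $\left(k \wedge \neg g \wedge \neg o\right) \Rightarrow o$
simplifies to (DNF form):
$g \vee o \vee \neg k$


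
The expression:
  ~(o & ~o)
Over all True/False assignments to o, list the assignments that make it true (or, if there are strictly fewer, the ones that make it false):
is always true.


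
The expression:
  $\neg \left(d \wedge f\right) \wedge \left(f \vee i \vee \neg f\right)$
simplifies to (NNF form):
$\neg d \vee \neg f$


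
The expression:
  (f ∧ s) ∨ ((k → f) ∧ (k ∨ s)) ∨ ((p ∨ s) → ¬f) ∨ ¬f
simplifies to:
k ∨ s ∨ ¬f ∨ ¬p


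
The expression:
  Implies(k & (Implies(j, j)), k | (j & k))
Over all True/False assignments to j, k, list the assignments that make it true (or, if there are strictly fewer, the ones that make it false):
is always true.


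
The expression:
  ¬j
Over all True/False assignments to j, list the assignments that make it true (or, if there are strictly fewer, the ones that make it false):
is true only for:
  j=False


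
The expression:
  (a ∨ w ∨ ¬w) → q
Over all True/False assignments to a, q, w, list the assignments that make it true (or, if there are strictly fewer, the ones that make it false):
is true only for:
  a=False, q=True, w=False;
  a=False, q=True, w=True;
  a=True, q=True, w=False;
  a=True, q=True, w=True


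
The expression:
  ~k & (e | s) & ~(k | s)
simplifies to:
e & ~k & ~s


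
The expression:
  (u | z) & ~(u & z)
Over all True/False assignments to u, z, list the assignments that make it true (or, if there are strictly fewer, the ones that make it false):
is true only for:
  u=False, z=True;
  u=True, z=False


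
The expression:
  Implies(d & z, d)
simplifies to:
True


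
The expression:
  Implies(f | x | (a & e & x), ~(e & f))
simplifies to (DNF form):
~e | ~f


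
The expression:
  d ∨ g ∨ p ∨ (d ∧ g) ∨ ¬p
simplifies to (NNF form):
True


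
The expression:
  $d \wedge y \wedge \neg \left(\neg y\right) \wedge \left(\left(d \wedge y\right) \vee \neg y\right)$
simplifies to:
$d \wedge y$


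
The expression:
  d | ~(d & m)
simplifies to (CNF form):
True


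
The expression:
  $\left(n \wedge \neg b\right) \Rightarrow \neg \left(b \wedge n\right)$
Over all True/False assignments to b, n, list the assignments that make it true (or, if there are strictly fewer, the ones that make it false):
is always true.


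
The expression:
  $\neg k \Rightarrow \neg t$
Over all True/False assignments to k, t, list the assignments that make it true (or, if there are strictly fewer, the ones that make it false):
is false only for:
  k=False, t=True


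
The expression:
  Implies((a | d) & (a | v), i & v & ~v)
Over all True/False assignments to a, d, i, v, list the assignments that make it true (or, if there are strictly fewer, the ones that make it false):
is true only for:
  a=False, d=False, i=False, v=False;
  a=False, d=False, i=False, v=True;
  a=False, d=False, i=True, v=False;
  a=False, d=False, i=True, v=True;
  a=False, d=True, i=False, v=False;
  a=False, d=True, i=True, v=False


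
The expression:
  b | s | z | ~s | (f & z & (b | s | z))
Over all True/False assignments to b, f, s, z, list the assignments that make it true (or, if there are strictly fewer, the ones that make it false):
is always true.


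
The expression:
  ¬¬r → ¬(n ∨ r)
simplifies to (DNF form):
¬r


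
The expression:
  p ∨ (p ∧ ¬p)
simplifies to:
p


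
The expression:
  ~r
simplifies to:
~r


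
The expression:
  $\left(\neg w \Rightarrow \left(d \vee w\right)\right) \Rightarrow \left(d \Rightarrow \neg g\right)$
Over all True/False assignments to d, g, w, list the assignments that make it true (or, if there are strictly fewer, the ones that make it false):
is false only for:
  d=True, g=True, w=False;
  d=True, g=True, w=True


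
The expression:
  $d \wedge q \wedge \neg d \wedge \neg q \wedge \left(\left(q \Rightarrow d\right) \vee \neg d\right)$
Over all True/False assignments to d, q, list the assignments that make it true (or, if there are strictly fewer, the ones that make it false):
is never true.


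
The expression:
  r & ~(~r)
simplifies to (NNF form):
r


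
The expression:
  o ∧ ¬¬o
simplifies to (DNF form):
o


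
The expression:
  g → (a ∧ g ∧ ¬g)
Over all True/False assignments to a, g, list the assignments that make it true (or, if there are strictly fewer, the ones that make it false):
is true only for:
  a=False, g=False;
  a=True, g=False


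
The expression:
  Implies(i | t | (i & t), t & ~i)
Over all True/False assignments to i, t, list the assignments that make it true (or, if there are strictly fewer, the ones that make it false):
is true only for:
  i=False, t=False;
  i=False, t=True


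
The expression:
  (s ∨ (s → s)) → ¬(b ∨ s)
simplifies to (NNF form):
¬b ∧ ¬s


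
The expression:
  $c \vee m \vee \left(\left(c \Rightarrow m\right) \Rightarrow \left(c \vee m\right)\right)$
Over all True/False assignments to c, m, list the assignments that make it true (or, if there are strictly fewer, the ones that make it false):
is false only for:
  c=False, m=False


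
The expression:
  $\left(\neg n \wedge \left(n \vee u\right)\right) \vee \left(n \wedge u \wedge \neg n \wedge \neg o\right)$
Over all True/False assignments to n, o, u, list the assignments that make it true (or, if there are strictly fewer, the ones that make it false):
is true only for:
  n=False, o=False, u=True;
  n=False, o=True, u=True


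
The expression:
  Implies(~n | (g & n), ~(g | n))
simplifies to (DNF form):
~g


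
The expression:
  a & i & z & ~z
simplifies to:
False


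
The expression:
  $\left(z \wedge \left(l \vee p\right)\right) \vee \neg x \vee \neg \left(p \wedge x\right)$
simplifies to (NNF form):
$z \vee \neg p \vee \neg x$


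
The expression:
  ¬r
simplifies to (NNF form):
¬r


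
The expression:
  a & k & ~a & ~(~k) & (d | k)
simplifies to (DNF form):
False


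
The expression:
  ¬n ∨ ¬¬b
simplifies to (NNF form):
b ∨ ¬n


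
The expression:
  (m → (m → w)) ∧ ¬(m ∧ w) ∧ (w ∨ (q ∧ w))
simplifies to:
w ∧ ¬m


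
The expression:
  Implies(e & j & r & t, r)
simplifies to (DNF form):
True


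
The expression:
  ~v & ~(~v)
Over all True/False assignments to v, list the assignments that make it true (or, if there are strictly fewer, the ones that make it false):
is never true.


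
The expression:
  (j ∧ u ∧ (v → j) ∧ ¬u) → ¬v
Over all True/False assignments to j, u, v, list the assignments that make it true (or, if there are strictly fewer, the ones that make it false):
is always true.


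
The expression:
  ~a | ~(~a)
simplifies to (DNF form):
True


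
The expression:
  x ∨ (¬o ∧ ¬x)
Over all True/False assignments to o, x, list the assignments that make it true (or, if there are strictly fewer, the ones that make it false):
is false only for:
  o=True, x=False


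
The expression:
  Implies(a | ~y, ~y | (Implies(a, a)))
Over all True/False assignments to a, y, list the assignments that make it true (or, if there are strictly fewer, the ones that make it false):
is always true.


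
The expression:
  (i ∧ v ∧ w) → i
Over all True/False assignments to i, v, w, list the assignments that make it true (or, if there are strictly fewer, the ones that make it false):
is always true.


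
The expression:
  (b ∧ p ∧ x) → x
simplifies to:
True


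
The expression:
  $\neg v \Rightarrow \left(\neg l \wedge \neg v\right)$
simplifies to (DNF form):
$v \vee \neg l$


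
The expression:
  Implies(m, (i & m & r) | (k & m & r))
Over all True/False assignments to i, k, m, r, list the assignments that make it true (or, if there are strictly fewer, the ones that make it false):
is false only for:
  i=False, k=False, m=True, r=False;
  i=False, k=False, m=True, r=True;
  i=False, k=True, m=True, r=False;
  i=True, k=False, m=True, r=False;
  i=True, k=True, m=True, r=False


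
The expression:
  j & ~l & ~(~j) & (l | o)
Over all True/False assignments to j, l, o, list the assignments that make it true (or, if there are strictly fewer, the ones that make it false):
is true only for:
  j=True, l=False, o=True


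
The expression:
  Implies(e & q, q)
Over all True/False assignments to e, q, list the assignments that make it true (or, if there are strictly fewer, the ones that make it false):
is always true.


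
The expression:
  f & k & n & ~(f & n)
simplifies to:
False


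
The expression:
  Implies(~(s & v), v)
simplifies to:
v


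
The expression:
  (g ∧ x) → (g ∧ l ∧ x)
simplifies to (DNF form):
l ∨ ¬g ∨ ¬x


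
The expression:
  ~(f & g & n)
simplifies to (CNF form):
~f | ~g | ~n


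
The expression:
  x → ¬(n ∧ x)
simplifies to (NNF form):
¬n ∨ ¬x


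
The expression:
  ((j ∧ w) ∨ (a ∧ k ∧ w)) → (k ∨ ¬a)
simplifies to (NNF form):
k ∨ ¬a ∨ ¬j ∨ ¬w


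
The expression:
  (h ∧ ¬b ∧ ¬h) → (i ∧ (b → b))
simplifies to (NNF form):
True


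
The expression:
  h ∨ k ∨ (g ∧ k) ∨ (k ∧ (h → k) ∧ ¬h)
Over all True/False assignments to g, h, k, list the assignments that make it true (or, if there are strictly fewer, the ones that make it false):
is false only for:
  g=False, h=False, k=False;
  g=True, h=False, k=False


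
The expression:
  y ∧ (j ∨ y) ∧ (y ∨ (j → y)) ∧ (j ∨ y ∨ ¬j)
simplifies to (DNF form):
y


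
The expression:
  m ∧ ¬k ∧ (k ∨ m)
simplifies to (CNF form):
m ∧ ¬k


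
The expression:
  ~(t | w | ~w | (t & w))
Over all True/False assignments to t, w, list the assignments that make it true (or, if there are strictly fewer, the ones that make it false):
is never true.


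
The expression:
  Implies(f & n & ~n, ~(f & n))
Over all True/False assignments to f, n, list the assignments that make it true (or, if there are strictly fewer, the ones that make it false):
is always true.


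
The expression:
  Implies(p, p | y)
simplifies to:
True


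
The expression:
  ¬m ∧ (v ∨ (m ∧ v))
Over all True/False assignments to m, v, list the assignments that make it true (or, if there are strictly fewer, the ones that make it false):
is true only for:
  m=False, v=True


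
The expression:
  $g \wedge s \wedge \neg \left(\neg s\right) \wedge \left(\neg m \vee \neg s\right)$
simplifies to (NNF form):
$g \wedge s \wedge \neg m$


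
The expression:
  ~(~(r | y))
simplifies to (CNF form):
r | y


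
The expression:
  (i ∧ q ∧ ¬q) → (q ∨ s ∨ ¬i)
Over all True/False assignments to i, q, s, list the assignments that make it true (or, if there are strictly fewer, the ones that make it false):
is always true.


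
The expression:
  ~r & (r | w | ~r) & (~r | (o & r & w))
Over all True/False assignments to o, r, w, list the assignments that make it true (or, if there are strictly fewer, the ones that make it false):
is true only for:
  o=False, r=False, w=False;
  o=False, r=False, w=True;
  o=True, r=False, w=False;
  o=True, r=False, w=True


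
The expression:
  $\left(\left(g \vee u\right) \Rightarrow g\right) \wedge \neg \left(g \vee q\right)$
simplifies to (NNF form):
$\neg g \wedge \neg q \wedge \neg u$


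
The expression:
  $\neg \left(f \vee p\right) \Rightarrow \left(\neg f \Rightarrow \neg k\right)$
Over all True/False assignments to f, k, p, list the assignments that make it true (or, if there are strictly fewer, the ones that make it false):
is false only for:
  f=False, k=True, p=False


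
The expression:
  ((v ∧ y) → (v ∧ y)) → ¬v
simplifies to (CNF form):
¬v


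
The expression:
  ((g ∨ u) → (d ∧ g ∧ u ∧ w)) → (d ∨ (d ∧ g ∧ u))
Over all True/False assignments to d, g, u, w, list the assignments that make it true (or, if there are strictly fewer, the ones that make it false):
is false only for:
  d=False, g=False, u=False, w=False;
  d=False, g=False, u=False, w=True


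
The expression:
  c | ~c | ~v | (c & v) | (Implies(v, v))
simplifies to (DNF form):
True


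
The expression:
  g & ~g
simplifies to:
False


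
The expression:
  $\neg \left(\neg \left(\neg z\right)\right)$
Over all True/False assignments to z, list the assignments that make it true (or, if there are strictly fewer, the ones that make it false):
is true only for:
  z=False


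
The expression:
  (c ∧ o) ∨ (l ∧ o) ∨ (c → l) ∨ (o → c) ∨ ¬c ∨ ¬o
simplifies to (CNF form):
True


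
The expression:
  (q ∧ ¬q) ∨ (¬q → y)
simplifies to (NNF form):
q ∨ y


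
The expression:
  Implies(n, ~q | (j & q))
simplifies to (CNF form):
j | ~n | ~q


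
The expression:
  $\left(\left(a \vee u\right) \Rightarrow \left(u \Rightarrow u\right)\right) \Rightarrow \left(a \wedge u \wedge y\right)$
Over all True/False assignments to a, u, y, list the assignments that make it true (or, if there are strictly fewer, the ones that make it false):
is true only for:
  a=True, u=True, y=True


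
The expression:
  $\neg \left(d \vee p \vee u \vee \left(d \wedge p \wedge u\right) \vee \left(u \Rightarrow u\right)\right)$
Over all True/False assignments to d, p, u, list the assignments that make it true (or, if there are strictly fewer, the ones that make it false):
is never true.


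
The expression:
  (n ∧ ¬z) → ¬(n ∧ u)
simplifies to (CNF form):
z ∨ ¬n ∨ ¬u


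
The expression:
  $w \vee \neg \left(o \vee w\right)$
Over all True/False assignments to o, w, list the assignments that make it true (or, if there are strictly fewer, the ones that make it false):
is false only for:
  o=True, w=False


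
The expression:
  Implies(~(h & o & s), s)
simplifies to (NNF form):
s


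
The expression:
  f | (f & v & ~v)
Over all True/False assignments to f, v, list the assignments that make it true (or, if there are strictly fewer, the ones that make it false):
is true only for:
  f=True, v=False;
  f=True, v=True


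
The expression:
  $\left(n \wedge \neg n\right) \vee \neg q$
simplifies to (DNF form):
$\neg q$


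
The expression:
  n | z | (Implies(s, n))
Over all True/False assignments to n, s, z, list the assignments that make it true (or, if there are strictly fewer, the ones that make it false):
is false only for:
  n=False, s=True, z=False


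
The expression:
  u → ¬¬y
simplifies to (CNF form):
y ∨ ¬u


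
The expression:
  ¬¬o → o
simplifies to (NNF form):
True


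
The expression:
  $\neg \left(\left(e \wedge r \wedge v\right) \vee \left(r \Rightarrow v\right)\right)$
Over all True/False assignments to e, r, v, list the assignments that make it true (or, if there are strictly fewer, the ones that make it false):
is true only for:
  e=False, r=True, v=False;
  e=True, r=True, v=False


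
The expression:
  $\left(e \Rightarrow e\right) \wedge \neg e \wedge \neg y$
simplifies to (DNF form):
$\neg e \wedge \neg y$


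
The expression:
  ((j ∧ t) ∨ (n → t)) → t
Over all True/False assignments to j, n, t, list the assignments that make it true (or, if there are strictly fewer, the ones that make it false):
is false only for:
  j=False, n=False, t=False;
  j=True, n=False, t=False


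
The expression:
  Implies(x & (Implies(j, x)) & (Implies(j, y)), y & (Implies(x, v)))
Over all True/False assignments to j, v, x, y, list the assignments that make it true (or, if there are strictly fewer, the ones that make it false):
is false only for:
  j=False, v=False, x=True, y=False;
  j=False, v=False, x=True, y=True;
  j=False, v=True, x=True, y=False;
  j=True, v=False, x=True, y=True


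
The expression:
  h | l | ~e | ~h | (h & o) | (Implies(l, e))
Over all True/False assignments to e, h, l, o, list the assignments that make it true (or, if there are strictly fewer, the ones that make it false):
is always true.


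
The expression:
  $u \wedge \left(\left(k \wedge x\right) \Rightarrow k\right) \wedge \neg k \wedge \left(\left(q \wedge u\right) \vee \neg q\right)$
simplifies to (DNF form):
$u \wedge \neg k$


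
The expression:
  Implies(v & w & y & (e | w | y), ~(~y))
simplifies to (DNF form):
True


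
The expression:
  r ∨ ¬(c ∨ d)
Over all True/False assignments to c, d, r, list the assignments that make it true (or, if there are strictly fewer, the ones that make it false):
is false only for:
  c=False, d=True, r=False;
  c=True, d=False, r=False;
  c=True, d=True, r=False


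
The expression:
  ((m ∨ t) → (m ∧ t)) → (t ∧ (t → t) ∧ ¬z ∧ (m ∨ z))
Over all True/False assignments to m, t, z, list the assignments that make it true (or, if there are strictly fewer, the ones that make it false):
is false only for:
  m=False, t=False, z=False;
  m=False, t=False, z=True;
  m=True, t=True, z=True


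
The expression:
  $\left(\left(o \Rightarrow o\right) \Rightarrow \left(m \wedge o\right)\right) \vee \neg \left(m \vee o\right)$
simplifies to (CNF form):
$\left(m \vee \neg o\right) \wedge \left(o \vee \neg m\right)$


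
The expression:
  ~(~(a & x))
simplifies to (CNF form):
a & x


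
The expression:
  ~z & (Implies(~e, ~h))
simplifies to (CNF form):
~z & (e | ~h)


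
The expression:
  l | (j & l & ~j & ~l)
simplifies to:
l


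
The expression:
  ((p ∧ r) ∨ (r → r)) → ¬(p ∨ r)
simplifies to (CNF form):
¬p ∧ ¬r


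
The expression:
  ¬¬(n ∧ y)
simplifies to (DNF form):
n ∧ y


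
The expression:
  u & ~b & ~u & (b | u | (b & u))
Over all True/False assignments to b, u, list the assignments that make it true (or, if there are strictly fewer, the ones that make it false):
is never true.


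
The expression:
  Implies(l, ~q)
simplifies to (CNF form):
~l | ~q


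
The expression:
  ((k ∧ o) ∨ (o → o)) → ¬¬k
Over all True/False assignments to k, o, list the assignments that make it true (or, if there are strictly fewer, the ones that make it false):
is true only for:
  k=True, o=False;
  k=True, o=True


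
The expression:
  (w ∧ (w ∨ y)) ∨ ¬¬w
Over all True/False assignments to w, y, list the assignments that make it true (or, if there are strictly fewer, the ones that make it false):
is true only for:
  w=True, y=False;
  w=True, y=True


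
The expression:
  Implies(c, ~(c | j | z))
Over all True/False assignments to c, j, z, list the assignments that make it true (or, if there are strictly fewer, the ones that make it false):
is true only for:
  c=False, j=False, z=False;
  c=False, j=False, z=True;
  c=False, j=True, z=False;
  c=False, j=True, z=True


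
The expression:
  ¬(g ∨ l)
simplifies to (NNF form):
¬g ∧ ¬l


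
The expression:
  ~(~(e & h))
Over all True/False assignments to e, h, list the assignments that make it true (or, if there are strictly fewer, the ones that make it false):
is true only for:
  e=True, h=True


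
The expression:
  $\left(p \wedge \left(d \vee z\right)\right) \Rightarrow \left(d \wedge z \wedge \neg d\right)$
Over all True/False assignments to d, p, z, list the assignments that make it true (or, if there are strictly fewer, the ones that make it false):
is false only for:
  d=False, p=True, z=True;
  d=True, p=True, z=False;
  d=True, p=True, z=True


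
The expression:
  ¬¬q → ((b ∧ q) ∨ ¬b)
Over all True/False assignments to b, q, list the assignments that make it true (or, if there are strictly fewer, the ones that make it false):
is always true.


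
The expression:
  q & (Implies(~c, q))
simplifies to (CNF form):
q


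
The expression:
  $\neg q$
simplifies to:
$\neg q$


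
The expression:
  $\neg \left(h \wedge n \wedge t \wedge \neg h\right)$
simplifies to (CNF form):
$\text{True}$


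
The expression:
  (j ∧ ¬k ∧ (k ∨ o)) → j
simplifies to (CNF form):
True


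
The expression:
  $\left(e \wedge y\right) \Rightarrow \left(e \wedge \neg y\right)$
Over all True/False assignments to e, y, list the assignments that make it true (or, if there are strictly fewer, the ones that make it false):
is false only for:
  e=True, y=True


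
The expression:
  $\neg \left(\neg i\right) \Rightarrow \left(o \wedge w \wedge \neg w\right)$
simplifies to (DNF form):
$\neg i$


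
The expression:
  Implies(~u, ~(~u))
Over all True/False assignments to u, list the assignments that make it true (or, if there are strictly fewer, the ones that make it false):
is true only for:
  u=True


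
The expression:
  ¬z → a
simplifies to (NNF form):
a ∨ z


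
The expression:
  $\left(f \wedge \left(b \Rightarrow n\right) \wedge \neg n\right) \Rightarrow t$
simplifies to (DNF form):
$b \vee n \vee t \vee \neg f$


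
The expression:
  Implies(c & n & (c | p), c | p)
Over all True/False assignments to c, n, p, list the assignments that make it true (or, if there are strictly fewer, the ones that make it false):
is always true.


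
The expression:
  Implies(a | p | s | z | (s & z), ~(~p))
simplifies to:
p | (~a & ~s & ~z)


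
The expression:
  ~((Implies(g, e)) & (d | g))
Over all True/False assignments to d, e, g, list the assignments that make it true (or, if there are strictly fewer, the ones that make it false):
is true only for:
  d=False, e=False, g=False;
  d=False, e=False, g=True;
  d=False, e=True, g=False;
  d=True, e=False, g=True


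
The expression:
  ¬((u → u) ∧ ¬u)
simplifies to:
u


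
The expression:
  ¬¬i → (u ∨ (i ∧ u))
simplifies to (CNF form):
u ∨ ¬i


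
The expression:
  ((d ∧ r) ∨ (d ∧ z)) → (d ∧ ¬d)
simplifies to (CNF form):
(¬d ∨ ¬r) ∧ (¬d ∨ ¬z)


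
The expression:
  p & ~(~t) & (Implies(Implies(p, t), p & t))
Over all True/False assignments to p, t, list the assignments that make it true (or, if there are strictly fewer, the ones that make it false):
is true only for:
  p=True, t=True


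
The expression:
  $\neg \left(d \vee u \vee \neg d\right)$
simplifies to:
$\text{False}$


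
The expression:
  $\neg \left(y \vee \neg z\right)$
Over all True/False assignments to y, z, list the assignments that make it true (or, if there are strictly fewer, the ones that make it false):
is true only for:
  y=False, z=True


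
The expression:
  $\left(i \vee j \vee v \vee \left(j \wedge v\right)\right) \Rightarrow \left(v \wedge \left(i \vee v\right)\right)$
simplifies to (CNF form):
$\left(v \vee \neg i\right) \wedge \left(v \vee \neg j\right)$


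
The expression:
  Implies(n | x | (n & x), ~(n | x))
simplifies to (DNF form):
~n & ~x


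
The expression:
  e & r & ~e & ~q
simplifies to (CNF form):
False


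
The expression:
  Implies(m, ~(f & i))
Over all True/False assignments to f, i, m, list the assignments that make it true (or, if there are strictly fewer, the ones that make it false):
is false only for:
  f=True, i=True, m=True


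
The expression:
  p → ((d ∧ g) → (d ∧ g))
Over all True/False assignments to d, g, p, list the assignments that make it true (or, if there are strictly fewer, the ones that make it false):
is always true.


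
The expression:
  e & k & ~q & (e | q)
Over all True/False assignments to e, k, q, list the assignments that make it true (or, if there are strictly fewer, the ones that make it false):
is true only for:
  e=True, k=True, q=False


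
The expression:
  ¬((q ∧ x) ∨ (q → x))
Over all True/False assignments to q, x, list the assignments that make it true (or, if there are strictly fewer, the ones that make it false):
is true only for:
  q=True, x=False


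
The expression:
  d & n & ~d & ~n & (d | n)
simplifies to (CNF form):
False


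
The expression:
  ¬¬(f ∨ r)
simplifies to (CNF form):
f ∨ r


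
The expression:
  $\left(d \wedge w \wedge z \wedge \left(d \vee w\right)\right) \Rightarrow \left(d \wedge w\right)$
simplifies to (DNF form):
$\text{True}$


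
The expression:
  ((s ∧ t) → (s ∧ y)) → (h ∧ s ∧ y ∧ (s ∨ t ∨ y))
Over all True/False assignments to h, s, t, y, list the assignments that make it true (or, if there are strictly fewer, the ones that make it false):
is true only for:
  h=False, s=True, t=True, y=False;
  h=True, s=True, t=False, y=True;
  h=True, s=True, t=True, y=False;
  h=True, s=True, t=True, y=True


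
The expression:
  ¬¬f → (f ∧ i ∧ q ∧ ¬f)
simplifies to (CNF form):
¬f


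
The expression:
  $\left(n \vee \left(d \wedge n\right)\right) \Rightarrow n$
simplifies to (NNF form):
$\text{True}$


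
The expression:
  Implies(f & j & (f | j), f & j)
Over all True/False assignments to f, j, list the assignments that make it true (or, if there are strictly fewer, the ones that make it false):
is always true.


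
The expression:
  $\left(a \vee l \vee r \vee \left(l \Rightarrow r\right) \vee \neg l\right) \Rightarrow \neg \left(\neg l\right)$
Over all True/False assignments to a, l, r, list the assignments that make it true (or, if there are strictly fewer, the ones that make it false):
is true only for:
  a=False, l=True, r=False;
  a=False, l=True, r=True;
  a=True, l=True, r=False;
  a=True, l=True, r=True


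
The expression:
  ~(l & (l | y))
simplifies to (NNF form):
~l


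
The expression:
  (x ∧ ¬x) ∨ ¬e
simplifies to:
¬e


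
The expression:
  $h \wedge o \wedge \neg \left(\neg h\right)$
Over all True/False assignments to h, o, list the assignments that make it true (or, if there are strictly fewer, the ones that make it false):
is true only for:
  h=True, o=True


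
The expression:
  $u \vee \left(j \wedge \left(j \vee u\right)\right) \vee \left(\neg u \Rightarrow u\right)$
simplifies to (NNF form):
$j \vee u$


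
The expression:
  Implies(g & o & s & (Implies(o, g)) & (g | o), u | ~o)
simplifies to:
u | ~g | ~o | ~s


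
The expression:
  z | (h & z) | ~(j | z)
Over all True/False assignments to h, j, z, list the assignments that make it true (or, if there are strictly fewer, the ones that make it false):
is false only for:
  h=False, j=True, z=False;
  h=True, j=True, z=False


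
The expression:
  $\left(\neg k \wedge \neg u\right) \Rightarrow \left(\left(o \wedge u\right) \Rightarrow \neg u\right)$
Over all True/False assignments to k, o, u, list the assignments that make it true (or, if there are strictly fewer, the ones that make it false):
is always true.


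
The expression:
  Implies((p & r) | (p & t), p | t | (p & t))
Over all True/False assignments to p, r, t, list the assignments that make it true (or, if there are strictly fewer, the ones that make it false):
is always true.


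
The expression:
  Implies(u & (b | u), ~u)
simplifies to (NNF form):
~u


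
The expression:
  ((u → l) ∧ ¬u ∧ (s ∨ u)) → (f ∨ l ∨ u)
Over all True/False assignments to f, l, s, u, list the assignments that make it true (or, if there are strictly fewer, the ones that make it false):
is false only for:
  f=False, l=False, s=True, u=False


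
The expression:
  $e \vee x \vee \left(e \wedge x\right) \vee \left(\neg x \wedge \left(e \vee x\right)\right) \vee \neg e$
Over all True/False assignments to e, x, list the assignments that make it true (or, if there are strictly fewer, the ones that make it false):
is always true.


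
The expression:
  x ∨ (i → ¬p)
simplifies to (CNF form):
x ∨ ¬i ∨ ¬p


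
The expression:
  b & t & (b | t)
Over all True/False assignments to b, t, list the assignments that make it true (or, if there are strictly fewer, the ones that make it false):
is true only for:
  b=True, t=True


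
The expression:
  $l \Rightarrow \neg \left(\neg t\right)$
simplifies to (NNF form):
$t \vee \neg l$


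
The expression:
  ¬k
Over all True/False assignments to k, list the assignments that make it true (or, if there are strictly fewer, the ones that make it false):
is true only for:
  k=False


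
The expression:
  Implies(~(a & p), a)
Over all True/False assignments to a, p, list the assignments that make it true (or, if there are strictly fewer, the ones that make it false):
is true only for:
  a=True, p=False;
  a=True, p=True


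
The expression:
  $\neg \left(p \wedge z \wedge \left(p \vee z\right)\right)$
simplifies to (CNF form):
$\neg p \vee \neg z$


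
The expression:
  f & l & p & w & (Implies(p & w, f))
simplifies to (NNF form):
f & l & p & w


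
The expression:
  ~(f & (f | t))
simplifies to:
~f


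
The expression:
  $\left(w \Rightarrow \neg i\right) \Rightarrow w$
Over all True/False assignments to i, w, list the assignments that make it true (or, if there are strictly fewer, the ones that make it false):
is true only for:
  i=False, w=True;
  i=True, w=True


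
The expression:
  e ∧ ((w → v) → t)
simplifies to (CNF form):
e ∧ (t ∨ w) ∧ (t ∨ ¬v)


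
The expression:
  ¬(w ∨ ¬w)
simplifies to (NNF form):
False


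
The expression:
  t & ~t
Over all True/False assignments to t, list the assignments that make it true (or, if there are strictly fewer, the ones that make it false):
is never true.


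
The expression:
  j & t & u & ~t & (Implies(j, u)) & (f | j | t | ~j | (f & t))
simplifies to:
False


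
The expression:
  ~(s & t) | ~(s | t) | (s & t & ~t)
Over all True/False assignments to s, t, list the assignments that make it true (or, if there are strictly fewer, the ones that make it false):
is false only for:
  s=True, t=True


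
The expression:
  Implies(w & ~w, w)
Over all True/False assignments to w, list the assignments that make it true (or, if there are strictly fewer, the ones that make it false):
is always true.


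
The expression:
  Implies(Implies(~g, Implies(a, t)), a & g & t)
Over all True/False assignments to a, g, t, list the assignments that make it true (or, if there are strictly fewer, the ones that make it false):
is true only for:
  a=True, g=False, t=False;
  a=True, g=True, t=True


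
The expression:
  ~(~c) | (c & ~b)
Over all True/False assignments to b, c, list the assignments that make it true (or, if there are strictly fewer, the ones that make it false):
is true only for:
  b=False, c=True;
  b=True, c=True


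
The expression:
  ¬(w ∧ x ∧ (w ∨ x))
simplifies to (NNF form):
¬w ∨ ¬x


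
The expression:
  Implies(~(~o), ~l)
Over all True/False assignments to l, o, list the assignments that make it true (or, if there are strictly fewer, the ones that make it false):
is false only for:
  l=True, o=True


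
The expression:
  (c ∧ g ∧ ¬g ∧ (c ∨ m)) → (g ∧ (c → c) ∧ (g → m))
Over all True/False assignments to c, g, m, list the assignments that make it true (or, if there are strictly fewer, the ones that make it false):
is always true.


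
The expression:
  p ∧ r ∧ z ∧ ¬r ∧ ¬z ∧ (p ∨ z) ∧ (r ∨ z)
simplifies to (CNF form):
False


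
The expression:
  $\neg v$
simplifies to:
$\neg v$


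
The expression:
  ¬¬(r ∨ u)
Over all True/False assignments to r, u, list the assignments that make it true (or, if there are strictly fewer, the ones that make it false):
is false only for:
  r=False, u=False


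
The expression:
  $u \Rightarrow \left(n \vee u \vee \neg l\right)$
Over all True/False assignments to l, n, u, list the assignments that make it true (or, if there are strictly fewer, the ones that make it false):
is always true.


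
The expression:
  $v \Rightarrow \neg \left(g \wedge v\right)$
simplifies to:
$\neg g \vee \neg v$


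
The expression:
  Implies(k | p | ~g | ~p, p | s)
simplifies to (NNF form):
p | s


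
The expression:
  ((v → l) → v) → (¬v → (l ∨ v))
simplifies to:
True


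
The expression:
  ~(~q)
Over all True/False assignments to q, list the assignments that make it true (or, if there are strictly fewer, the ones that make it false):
is true only for:
  q=True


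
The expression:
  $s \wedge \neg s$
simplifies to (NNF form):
$\text{False}$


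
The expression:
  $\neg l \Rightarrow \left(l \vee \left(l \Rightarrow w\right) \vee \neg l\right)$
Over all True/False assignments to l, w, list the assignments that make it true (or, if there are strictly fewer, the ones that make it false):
is always true.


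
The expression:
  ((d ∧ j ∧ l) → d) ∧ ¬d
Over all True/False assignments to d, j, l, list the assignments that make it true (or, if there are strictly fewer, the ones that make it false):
is true only for:
  d=False, j=False, l=False;
  d=False, j=False, l=True;
  d=False, j=True, l=False;
  d=False, j=True, l=True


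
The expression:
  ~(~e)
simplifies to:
e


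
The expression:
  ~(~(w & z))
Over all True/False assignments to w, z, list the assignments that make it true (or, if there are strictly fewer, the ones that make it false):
is true only for:
  w=True, z=True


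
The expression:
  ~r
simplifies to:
~r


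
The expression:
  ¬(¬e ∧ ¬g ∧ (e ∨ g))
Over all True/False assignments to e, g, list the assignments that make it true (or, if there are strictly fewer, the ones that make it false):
is always true.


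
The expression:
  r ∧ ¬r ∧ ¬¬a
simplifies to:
False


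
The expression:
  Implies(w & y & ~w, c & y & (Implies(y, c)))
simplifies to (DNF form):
True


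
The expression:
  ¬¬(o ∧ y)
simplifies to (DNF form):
o ∧ y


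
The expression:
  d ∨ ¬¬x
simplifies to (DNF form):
d ∨ x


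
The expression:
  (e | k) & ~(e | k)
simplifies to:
False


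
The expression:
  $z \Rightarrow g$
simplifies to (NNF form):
$g \vee \neg z$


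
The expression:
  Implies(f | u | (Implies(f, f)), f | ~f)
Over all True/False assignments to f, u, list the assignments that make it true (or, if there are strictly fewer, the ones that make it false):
is always true.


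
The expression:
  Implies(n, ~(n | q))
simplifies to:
~n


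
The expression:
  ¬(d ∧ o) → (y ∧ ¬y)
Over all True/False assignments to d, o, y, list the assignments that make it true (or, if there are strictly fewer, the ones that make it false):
is true only for:
  d=True, o=True, y=False;
  d=True, o=True, y=True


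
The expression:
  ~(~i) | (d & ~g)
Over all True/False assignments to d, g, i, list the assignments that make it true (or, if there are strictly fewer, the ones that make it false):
is false only for:
  d=False, g=False, i=False;
  d=False, g=True, i=False;
  d=True, g=True, i=False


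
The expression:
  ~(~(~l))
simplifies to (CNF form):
~l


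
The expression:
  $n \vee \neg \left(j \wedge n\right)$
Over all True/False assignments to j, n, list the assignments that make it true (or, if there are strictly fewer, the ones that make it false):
is always true.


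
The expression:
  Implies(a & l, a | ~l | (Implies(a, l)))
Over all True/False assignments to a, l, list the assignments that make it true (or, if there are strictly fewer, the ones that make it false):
is always true.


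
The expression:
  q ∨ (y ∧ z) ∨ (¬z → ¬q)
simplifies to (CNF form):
True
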